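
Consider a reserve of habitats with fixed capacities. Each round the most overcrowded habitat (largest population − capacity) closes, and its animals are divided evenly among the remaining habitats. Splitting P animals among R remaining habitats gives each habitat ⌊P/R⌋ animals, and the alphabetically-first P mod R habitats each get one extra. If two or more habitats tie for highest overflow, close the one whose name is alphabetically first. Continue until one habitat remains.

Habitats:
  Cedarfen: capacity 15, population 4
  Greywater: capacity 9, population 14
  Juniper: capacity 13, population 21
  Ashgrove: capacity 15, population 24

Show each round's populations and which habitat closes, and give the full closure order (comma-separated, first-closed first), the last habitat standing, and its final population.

Round 1: Ashgrove=24 Cedarfen=4 Greywater=14 Juniper=21 → close Ashgrove (overflow 9)
  24÷3 = 8 each, +1 to first 0
Round 2: Cedarfen=12 Greywater=22 Juniper=29 → close Juniper (overflow 16)
  29÷2 = 14 each, +1 to first 1
Round 3: Cedarfen=27 Greywater=36 → close Greywater (overflow 27)
  36÷1 = 36 each, +1 to first 0

Closure order: Ashgrove, Juniper, Greywater
Last habitat: Cedarfen with 63 animals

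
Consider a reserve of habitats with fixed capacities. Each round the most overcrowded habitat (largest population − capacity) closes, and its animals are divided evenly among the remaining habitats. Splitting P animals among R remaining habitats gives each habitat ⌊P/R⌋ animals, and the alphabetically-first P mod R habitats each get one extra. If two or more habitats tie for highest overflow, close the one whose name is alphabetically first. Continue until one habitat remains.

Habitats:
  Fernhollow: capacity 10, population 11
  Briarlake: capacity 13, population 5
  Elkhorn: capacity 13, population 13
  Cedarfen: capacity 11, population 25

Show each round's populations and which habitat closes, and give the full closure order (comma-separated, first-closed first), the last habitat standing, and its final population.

Closure order: Cedarfen, Fernhollow, Elkhorn
Last habitat: Briarlake with 54 animals

Round 1: Briarlake=5 Cedarfen=25 Elkhorn=13 Fernhollow=11 → close Cedarfen (overflow 14)
  25÷3 = 8 each, +1 to first 1
Round 2: Briarlake=14 Elkhorn=21 Fernhollow=19 → close Fernhollow (overflow 9)
  19÷2 = 9 each, +1 to first 1
Round 3: Briarlake=24 Elkhorn=30 → close Elkhorn (overflow 17)
  30÷1 = 30 each, +1 to first 0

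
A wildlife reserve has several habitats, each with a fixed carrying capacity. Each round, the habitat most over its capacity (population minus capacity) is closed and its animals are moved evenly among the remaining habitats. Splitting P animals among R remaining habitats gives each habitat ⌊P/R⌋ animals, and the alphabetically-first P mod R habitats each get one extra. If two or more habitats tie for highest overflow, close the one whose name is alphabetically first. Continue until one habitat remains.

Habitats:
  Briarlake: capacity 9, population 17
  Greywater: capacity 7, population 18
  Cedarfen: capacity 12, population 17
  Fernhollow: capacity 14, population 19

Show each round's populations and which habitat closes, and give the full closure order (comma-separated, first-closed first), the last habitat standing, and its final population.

Closure order: Greywater, Briarlake, Cedarfen
Last habitat: Fernhollow with 71 animals

Round 1: Briarlake=17 Cedarfen=17 Fernhollow=19 Greywater=18 → close Greywater (overflow 11)
  18÷3 = 6 each, +1 to first 0
Round 2: Briarlake=23 Cedarfen=23 Fernhollow=25 → close Briarlake (overflow 14)
  23÷2 = 11 each, +1 to first 1
Round 3: Cedarfen=35 Fernhollow=36 → close Cedarfen (overflow 23)
  35÷1 = 35 each, +1 to first 0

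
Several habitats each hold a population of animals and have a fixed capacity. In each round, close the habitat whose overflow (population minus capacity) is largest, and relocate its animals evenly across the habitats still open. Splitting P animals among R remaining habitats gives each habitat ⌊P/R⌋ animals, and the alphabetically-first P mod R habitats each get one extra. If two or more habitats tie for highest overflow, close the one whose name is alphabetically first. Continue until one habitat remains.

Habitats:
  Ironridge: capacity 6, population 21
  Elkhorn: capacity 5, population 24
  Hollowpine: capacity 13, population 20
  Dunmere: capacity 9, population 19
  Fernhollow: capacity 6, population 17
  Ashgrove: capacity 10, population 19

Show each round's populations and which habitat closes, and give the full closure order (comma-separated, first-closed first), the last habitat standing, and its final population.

Closure order: Elkhorn, Ironridge, Fernhollow, Ashgrove, Dunmere
Last habitat: Hollowpine with 120 animals

Round 1: Ashgrove=19 Dunmere=19 Elkhorn=24 Fernhollow=17 Hollowpine=20 Ironridge=21 → close Elkhorn (overflow 19)
  24÷5 = 4 each, +1 to first 4
Round 2: Ashgrove=24 Dunmere=24 Fernhollow=22 Hollowpine=25 Ironridge=25 → close Ironridge (overflow 19)
  25÷4 = 6 each, +1 to first 1
Round 3: Ashgrove=31 Dunmere=30 Fernhollow=28 Hollowpine=31 → close Fernhollow (overflow 22)
  28÷3 = 9 each, +1 to first 1
Round 4: Ashgrove=41 Dunmere=39 Hollowpine=40 → close Ashgrove (overflow 31)
  41÷2 = 20 each, +1 to first 1
Round 5: Dunmere=60 Hollowpine=60 → close Dunmere (overflow 51)
  60÷1 = 60 each, +1 to first 0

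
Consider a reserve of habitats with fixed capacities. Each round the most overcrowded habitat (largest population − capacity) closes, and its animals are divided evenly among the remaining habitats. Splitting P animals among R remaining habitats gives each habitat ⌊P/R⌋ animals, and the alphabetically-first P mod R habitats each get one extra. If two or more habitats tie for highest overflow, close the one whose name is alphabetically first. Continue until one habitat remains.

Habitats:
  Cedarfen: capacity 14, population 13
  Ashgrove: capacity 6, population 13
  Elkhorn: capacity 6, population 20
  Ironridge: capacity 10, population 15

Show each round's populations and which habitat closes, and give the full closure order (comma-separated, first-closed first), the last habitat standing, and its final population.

Round 1: Ashgrove=13 Cedarfen=13 Elkhorn=20 Ironridge=15 → close Elkhorn (overflow 14)
  20÷3 = 6 each, +1 to first 2
Round 2: Ashgrove=20 Cedarfen=20 Ironridge=21 → close Ashgrove (overflow 14)
  20÷2 = 10 each, +1 to first 0
Round 3: Cedarfen=30 Ironridge=31 → close Ironridge (overflow 21)
  31÷1 = 31 each, +1 to first 0

Closure order: Elkhorn, Ashgrove, Ironridge
Last habitat: Cedarfen with 61 animals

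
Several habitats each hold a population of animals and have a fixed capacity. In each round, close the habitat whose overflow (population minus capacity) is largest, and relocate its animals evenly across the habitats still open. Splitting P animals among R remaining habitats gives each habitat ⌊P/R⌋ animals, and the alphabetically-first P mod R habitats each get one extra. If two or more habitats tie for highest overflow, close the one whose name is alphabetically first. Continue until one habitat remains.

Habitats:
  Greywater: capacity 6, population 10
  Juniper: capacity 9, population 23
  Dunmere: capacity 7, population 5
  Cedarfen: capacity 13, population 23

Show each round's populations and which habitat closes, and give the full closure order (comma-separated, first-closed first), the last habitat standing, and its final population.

Closure order: Juniper, Cedarfen, Greywater
Last habitat: Dunmere with 61 animals

Round 1: Cedarfen=23 Dunmere=5 Greywater=10 Juniper=23 → close Juniper (overflow 14)
  23÷3 = 7 each, +1 to first 2
Round 2: Cedarfen=31 Dunmere=13 Greywater=17 → close Cedarfen (overflow 18)
  31÷2 = 15 each, +1 to first 1
Round 3: Dunmere=29 Greywater=32 → close Greywater (overflow 26)
  32÷1 = 32 each, +1 to first 0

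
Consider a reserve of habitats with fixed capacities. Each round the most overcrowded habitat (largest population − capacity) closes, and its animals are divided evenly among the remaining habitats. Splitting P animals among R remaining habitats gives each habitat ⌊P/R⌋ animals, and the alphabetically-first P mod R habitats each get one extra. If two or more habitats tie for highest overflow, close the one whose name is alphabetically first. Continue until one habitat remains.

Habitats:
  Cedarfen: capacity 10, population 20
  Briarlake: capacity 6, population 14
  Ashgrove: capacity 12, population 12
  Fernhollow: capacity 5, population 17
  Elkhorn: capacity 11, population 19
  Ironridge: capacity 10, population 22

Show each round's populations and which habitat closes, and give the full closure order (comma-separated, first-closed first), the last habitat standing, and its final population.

Closure order: Fernhollow, Ironridge, Cedarfen, Briarlake, Elkhorn
Last habitat: Ashgrove with 104 animals

Round 1: Ashgrove=12 Briarlake=14 Cedarfen=20 Elkhorn=19 Fernhollow=17 Ironridge=22 → close Fernhollow (overflow 12)
  17÷5 = 3 each, +1 to first 2
Round 2: Ashgrove=16 Briarlake=18 Cedarfen=23 Elkhorn=22 Ironridge=25 → close Ironridge (overflow 15)
  25÷4 = 6 each, +1 to first 1
Round 3: Ashgrove=23 Briarlake=24 Cedarfen=29 Elkhorn=28 → close Cedarfen (overflow 19)
  29÷3 = 9 each, +1 to first 2
Round 4: Ashgrove=33 Briarlake=34 Elkhorn=37 → close Briarlake (overflow 28)
  34÷2 = 17 each, +1 to first 0
Round 5: Ashgrove=50 Elkhorn=54 → close Elkhorn (overflow 43)
  54÷1 = 54 each, +1 to first 0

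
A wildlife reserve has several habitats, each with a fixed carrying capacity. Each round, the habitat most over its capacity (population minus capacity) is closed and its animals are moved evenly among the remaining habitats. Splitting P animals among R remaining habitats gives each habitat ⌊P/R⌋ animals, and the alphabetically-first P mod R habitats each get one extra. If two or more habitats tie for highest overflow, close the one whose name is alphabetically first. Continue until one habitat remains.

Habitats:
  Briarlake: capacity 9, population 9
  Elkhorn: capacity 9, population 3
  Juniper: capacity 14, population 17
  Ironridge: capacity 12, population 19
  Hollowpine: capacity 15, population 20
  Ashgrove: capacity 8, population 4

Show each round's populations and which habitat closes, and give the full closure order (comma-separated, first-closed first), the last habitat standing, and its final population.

Round 1: Ashgrove=4 Briarlake=9 Elkhorn=3 Hollowpine=20 Ironridge=19 Juniper=17 → close Ironridge (overflow 7)
  19÷5 = 3 each, +1 to first 4
Round 2: Ashgrove=8 Briarlake=13 Elkhorn=7 Hollowpine=24 Juniper=20 → close Hollowpine (overflow 9)
  24÷4 = 6 each, +1 to first 0
Round 3: Ashgrove=14 Briarlake=19 Elkhorn=13 Juniper=26 → close Juniper (overflow 12)
  26÷3 = 8 each, +1 to first 2
Round 4: Ashgrove=23 Briarlake=28 Elkhorn=21 → close Briarlake (overflow 19)
  28÷2 = 14 each, +1 to first 0
Round 5: Ashgrove=37 Elkhorn=35 → close Ashgrove (overflow 29)
  37÷1 = 37 each, +1 to first 0

Closure order: Ironridge, Hollowpine, Juniper, Briarlake, Ashgrove
Last habitat: Elkhorn with 72 animals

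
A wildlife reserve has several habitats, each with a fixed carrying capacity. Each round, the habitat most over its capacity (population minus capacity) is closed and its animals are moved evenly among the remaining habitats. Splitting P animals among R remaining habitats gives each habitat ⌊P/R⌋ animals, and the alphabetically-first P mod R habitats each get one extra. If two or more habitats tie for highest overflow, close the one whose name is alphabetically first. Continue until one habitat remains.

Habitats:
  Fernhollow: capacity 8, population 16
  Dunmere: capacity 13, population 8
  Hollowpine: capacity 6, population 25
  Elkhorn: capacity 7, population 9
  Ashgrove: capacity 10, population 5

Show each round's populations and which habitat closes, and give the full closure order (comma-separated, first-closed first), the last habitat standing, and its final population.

Closure order: Hollowpine, Fernhollow, Elkhorn, Ashgrove
Last habitat: Dunmere with 63 animals

Round 1: Ashgrove=5 Dunmere=8 Elkhorn=9 Fernhollow=16 Hollowpine=25 → close Hollowpine (overflow 19)
  25÷4 = 6 each, +1 to first 1
Round 2: Ashgrove=12 Dunmere=14 Elkhorn=15 Fernhollow=22 → close Fernhollow (overflow 14)
  22÷3 = 7 each, +1 to first 1
Round 3: Ashgrove=20 Dunmere=21 Elkhorn=22 → close Elkhorn (overflow 15)
  22÷2 = 11 each, +1 to first 0
Round 4: Ashgrove=31 Dunmere=32 → close Ashgrove (overflow 21)
  31÷1 = 31 each, +1 to first 0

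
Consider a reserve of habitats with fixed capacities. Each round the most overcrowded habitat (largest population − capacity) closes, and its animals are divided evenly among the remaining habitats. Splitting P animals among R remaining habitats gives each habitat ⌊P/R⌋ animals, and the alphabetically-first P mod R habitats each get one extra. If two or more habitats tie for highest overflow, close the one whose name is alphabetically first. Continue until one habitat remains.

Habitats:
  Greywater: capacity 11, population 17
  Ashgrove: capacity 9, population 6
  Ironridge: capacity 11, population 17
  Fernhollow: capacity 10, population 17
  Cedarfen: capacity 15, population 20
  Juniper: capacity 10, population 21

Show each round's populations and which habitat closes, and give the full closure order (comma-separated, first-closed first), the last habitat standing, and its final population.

Closure order: Juniper, Fernhollow, Greywater, Cedarfen, Ironridge
Last habitat: Ashgrove with 98 animals

Round 1: Ashgrove=6 Cedarfen=20 Fernhollow=17 Greywater=17 Ironridge=17 Juniper=21 → close Juniper (overflow 11)
  21÷5 = 4 each, +1 to first 1
Round 2: Ashgrove=11 Cedarfen=24 Fernhollow=21 Greywater=21 Ironridge=21 → close Fernhollow (overflow 11)
  21÷4 = 5 each, +1 to first 1
Round 3: Ashgrove=17 Cedarfen=29 Greywater=26 Ironridge=26 → close Greywater (overflow 15)
  26÷3 = 8 each, +1 to first 2
Round 4: Ashgrove=26 Cedarfen=38 Ironridge=34 → close Cedarfen (overflow 23)
  38÷2 = 19 each, +1 to first 0
Round 5: Ashgrove=45 Ironridge=53 → close Ironridge (overflow 42)
  53÷1 = 53 each, +1 to first 0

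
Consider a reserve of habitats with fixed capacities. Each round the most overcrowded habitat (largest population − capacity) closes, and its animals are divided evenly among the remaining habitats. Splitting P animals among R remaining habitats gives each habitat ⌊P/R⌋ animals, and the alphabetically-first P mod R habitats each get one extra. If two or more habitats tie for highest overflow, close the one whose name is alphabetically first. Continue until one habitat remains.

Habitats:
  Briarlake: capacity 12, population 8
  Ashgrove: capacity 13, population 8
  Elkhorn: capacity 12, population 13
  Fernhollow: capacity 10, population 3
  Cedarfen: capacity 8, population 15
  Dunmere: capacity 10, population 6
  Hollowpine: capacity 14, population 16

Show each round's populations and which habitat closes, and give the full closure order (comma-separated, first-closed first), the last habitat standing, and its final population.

Closure order: Cedarfen, Hollowpine, Elkhorn, Briarlake, Ashgrove, Dunmere
Last habitat: Fernhollow with 69 animals

Round 1: Ashgrove=8 Briarlake=8 Cedarfen=15 Dunmere=6 Elkhorn=13 Fernhollow=3 Hollowpine=16 → close Cedarfen (overflow 7)
  15÷6 = 2 each, +1 to first 3
Round 2: Ashgrove=11 Briarlake=11 Dunmere=9 Elkhorn=15 Fernhollow=5 Hollowpine=18 → close Hollowpine (overflow 4)
  18÷5 = 3 each, +1 to first 3
Round 3: Ashgrove=15 Briarlake=15 Dunmere=13 Elkhorn=18 Fernhollow=8 → close Elkhorn (overflow 6)
  18÷4 = 4 each, +1 to first 2
Round 4: Ashgrove=20 Briarlake=20 Dunmere=17 Fernhollow=12 → close Briarlake (overflow 8)
  20÷3 = 6 each, +1 to first 2
Round 5: Ashgrove=27 Dunmere=24 Fernhollow=18 → close Ashgrove (overflow 14)
  27÷2 = 13 each, +1 to first 1
Round 6: Dunmere=38 Fernhollow=31 → close Dunmere (overflow 28)
  38÷1 = 38 each, +1 to first 0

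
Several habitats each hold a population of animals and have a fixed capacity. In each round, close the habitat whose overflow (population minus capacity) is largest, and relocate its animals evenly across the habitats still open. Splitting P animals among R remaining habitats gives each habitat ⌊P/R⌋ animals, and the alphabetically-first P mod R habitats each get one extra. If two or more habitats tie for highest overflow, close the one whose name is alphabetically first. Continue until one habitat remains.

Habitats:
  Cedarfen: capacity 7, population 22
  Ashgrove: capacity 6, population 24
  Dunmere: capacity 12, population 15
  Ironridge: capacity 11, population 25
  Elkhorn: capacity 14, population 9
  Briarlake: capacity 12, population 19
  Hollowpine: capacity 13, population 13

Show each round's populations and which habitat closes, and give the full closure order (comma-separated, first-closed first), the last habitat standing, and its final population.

Closure order: Ashgrove, Cedarfen, Ironridge, Briarlake, Dunmere, Hollowpine
Last habitat: Elkhorn with 127 animals

Round 1: Ashgrove=24 Briarlake=19 Cedarfen=22 Dunmere=15 Elkhorn=9 Hollowpine=13 Ironridge=25 → close Ashgrove (overflow 18)
  24÷6 = 4 each, +1 to first 0
Round 2: Briarlake=23 Cedarfen=26 Dunmere=19 Elkhorn=13 Hollowpine=17 Ironridge=29 → close Cedarfen (overflow 19)
  26÷5 = 5 each, +1 to first 1
Round 3: Briarlake=29 Dunmere=24 Elkhorn=18 Hollowpine=22 Ironridge=34 → close Ironridge (overflow 23)
  34÷4 = 8 each, +1 to first 2
Round 4: Briarlake=38 Dunmere=33 Elkhorn=26 Hollowpine=30 → close Briarlake (overflow 26)
  38÷3 = 12 each, +1 to first 2
Round 5: Dunmere=46 Elkhorn=39 Hollowpine=42 → close Dunmere (overflow 34)
  46÷2 = 23 each, +1 to first 0
Round 6: Elkhorn=62 Hollowpine=65 → close Hollowpine (overflow 52)
  65÷1 = 65 each, +1 to first 0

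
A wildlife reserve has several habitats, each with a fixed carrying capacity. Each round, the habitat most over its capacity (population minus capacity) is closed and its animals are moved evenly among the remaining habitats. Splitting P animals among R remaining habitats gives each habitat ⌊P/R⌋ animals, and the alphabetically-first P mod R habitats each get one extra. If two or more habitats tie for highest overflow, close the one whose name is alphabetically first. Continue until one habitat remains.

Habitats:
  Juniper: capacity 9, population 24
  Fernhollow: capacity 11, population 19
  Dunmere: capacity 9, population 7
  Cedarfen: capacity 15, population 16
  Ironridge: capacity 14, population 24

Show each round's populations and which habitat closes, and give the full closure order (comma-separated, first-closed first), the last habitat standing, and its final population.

Round 1: Cedarfen=16 Dunmere=7 Fernhollow=19 Ironridge=24 Juniper=24 → close Juniper (overflow 15)
  24÷4 = 6 each, +1 to first 0
Round 2: Cedarfen=22 Dunmere=13 Fernhollow=25 Ironridge=30 → close Ironridge (overflow 16)
  30÷3 = 10 each, +1 to first 0
Round 3: Cedarfen=32 Dunmere=23 Fernhollow=35 → close Fernhollow (overflow 24)
  35÷2 = 17 each, +1 to first 1
Round 4: Cedarfen=50 Dunmere=40 → close Cedarfen (overflow 35)
  50÷1 = 50 each, +1 to first 0

Closure order: Juniper, Ironridge, Fernhollow, Cedarfen
Last habitat: Dunmere with 90 animals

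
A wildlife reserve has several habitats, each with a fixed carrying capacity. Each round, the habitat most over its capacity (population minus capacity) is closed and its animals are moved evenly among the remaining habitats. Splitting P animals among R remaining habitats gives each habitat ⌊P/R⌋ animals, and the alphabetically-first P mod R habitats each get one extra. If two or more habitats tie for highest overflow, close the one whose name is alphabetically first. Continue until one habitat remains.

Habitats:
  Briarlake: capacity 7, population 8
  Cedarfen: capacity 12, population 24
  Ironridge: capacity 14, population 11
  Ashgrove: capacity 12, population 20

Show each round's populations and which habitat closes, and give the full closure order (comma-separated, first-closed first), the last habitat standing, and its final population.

Round 1: Ashgrove=20 Briarlake=8 Cedarfen=24 Ironridge=11 → close Cedarfen (overflow 12)
  24÷3 = 8 each, +1 to first 0
Round 2: Ashgrove=28 Briarlake=16 Ironridge=19 → close Ashgrove (overflow 16)
  28÷2 = 14 each, +1 to first 0
Round 3: Briarlake=30 Ironridge=33 → close Briarlake (overflow 23)
  30÷1 = 30 each, +1 to first 0

Closure order: Cedarfen, Ashgrove, Briarlake
Last habitat: Ironridge with 63 animals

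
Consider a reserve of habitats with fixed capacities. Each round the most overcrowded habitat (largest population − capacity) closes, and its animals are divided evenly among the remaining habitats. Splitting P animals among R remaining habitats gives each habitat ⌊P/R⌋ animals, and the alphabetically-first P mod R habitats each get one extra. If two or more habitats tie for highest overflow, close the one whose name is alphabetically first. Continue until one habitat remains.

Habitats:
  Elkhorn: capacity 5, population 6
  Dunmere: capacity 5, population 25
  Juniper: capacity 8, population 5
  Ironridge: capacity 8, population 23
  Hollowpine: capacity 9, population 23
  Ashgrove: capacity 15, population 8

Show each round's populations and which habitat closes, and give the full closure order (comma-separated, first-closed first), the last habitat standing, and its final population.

Round 1: Ashgrove=8 Dunmere=25 Elkhorn=6 Hollowpine=23 Ironridge=23 Juniper=5 → close Dunmere (overflow 20)
  25÷5 = 5 each, +1 to first 0
Round 2: Ashgrove=13 Elkhorn=11 Hollowpine=28 Ironridge=28 Juniper=10 → close Ironridge (overflow 20)
  28÷4 = 7 each, +1 to first 0
Round 3: Ashgrove=20 Elkhorn=18 Hollowpine=35 Juniper=17 → close Hollowpine (overflow 26)
  35÷3 = 11 each, +1 to first 2
Round 4: Ashgrove=32 Elkhorn=30 Juniper=28 → close Elkhorn (overflow 25)
  30÷2 = 15 each, +1 to first 0
Round 5: Ashgrove=47 Juniper=43 → close Juniper (overflow 35)
  43÷1 = 43 each, +1 to first 0

Closure order: Dunmere, Ironridge, Hollowpine, Elkhorn, Juniper
Last habitat: Ashgrove with 90 animals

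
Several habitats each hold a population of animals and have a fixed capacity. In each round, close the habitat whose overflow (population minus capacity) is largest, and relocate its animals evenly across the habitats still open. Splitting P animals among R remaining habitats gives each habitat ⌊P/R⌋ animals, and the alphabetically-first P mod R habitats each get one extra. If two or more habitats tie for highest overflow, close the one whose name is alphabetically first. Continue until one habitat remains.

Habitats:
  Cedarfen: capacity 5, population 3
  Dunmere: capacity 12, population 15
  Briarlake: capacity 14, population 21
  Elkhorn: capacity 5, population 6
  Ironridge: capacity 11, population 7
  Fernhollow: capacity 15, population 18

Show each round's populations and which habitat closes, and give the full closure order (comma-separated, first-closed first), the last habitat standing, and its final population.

Closure order: Briarlake, Dunmere, Fernhollow, Elkhorn, Cedarfen
Last habitat: Ironridge with 70 animals

Round 1: Briarlake=21 Cedarfen=3 Dunmere=15 Elkhorn=6 Fernhollow=18 Ironridge=7 → close Briarlake (overflow 7)
  21÷5 = 4 each, +1 to first 1
Round 2: Cedarfen=8 Dunmere=19 Elkhorn=10 Fernhollow=22 Ironridge=11 → close Dunmere (overflow 7)
  19÷4 = 4 each, +1 to first 3
Round 3: Cedarfen=13 Elkhorn=15 Fernhollow=27 Ironridge=15 → close Fernhollow (overflow 12)
  27÷3 = 9 each, +1 to first 0
Round 4: Cedarfen=22 Elkhorn=24 Ironridge=24 → close Elkhorn (overflow 19)
  24÷2 = 12 each, +1 to first 0
Round 5: Cedarfen=34 Ironridge=36 → close Cedarfen (overflow 29)
  34÷1 = 34 each, +1 to first 0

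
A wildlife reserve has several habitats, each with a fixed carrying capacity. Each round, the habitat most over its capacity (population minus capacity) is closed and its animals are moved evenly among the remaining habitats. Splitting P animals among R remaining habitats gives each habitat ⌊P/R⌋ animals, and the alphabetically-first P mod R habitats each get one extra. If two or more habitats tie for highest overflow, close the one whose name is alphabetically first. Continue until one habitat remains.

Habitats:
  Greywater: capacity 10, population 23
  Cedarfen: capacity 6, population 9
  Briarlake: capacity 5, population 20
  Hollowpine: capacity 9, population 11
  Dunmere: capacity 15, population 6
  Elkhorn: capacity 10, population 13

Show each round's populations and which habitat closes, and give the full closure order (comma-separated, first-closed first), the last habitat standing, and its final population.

Closure order: Briarlake, Greywater, Cedarfen, Elkhorn, Hollowpine
Last habitat: Dunmere with 82 animals

Round 1: Briarlake=20 Cedarfen=9 Dunmere=6 Elkhorn=13 Greywater=23 Hollowpine=11 → close Briarlake (overflow 15)
  20÷5 = 4 each, +1 to first 0
Round 2: Cedarfen=13 Dunmere=10 Elkhorn=17 Greywater=27 Hollowpine=15 → close Greywater (overflow 17)
  27÷4 = 6 each, +1 to first 3
Round 3: Cedarfen=20 Dunmere=17 Elkhorn=24 Hollowpine=21 → close Cedarfen (overflow 14)
  20÷3 = 6 each, +1 to first 2
Round 4: Dunmere=24 Elkhorn=31 Hollowpine=27 → close Elkhorn (overflow 21)
  31÷2 = 15 each, +1 to first 1
Round 5: Dunmere=40 Hollowpine=42 → close Hollowpine (overflow 33)
  42÷1 = 42 each, +1 to first 0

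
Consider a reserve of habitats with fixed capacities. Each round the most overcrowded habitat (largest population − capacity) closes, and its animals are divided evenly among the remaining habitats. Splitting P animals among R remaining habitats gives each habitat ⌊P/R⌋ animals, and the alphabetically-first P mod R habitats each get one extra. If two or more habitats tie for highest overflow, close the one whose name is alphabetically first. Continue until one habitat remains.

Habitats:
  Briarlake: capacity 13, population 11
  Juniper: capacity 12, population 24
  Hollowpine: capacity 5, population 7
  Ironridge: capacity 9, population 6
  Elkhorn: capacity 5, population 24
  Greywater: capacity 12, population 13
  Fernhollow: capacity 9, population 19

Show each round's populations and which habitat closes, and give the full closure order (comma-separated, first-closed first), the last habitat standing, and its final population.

Round 1: Briarlake=11 Elkhorn=24 Fernhollow=19 Greywater=13 Hollowpine=7 Ironridge=6 Juniper=24 → close Elkhorn (overflow 19)
  24÷6 = 4 each, +1 to first 0
Round 2: Briarlake=15 Fernhollow=23 Greywater=17 Hollowpine=11 Ironridge=10 Juniper=28 → close Juniper (overflow 16)
  28÷5 = 5 each, +1 to first 3
Round 3: Briarlake=21 Fernhollow=29 Greywater=23 Hollowpine=16 Ironridge=15 → close Fernhollow (overflow 20)
  29÷4 = 7 each, +1 to first 1
Round 4: Briarlake=29 Greywater=30 Hollowpine=23 Ironridge=22 → close Greywater (overflow 18)
  30÷3 = 10 each, +1 to first 0
Round 5: Briarlake=39 Hollowpine=33 Ironridge=32 → close Hollowpine (overflow 28)
  33÷2 = 16 each, +1 to first 1
Round 6: Briarlake=56 Ironridge=48 → close Briarlake (overflow 43)
  56÷1 = 56 each, +1 to first 0

Closure order: Elkhorn, Juniper, Fernhollow, Greywater, Hollowpine, Briarlake
Last habitat: Ironridge with 104 animals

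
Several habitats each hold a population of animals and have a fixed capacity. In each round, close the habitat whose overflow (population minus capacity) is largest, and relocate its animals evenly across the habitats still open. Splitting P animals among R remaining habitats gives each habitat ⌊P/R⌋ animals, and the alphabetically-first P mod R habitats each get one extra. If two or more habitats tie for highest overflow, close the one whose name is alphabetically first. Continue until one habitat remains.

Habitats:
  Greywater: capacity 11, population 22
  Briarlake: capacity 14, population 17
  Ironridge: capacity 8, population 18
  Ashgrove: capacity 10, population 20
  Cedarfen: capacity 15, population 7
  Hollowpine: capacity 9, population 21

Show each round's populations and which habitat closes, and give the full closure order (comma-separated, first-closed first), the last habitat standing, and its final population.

Round 1: Ashgrove=20 Briarlake=17 Cedarfen=7 Greywater=22 Hollowpine=21 Ironridge=18 → close Hollowpine (overflow 12)
  21÷5 = 4 each, +1 to first 1
Round 2: Ashgrove=25 Briarlake=21 Cedarfen=11 Greywater=26 Ironridge=22 → close Ashgrove (overflow 15)
  25÷4 = 6 each, +1 to first 1
Round 3: Briarlake=28 Cedarfen=17 Greywater=32 Ironridge=28 → close Greywater (overflow 21)
  32÷3 = 10 each, +1 to first 2
Round 4: Briarlake=39 Cedarfen=28 Ironridge=38 → close Ironridge (overflow 30)
  38÷2 = 19 each, +1 to first 0
Round 5: Briarlake=58 Cedarfen=47 → close Briarlake (overflow 44)
  58÷1 = 58 each, +1 to first 0

Closure order: Hollowpine, Ashgrove, Greywater, Ironridge, Briarlake
Last habitat: Cedarfen with 105 animals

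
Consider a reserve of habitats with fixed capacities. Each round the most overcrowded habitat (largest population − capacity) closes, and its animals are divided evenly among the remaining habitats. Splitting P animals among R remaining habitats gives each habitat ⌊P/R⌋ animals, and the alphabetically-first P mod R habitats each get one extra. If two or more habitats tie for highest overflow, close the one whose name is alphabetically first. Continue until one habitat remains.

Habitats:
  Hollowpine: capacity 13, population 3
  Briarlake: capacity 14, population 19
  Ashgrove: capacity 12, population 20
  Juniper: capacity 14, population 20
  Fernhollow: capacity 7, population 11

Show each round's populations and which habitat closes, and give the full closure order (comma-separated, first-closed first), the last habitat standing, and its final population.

Closure order: Ashgrove, Juniper, Briarlake, Fernhollow
Last habitat: Hollowpine with 73 animals

Round 1: Ashgrove=20 Briarlake=19 Fernhollow=11 Hollowpine=3 Juniper=20 → close Ashgrove (overflow 8)
  20÷4 = 5 each, +1 to first 0
Round 2: Briarlake=24 Fernhollow=16 Hollowpine=8 Juniper=25 → close Juniper (overflow 11)
  25÷3 = 8 each, +1 to first 1
Round 3: Briarlake=33 Fernhollow=24 Hollowpine=16 → close Briarlake (overflow 19)
  33÷2 = 16 each, +1 to first 1
Round 4: Fernhollow=41 Hollowpine=32 → close Fernhollow (overflow 34)
  41÷1 = 41 each, +1 to first 0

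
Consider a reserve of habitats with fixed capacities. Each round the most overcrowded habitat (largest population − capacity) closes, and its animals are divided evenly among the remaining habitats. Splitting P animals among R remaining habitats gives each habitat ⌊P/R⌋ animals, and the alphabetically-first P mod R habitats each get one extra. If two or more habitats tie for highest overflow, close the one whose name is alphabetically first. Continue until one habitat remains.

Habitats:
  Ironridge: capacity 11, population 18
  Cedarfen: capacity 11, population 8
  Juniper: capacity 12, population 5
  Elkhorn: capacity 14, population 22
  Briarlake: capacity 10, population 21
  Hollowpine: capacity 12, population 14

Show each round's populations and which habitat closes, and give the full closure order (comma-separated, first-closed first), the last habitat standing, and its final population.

Round 1: Briarlake=21 Cedarfen=8 Elkhorn=22 Hollowpine=14 Ironridge=18 Juniper=5 → close Briarlake (overflow 11)
  21÷5 = 4 each, +1 to first 1
Round 2: Cedarfen=13 Elkhorn=26 Hollowpine=18 Ironridge=22 Juniper=9 → close Elkhorn (overflow 12)
  26÷4 = 6 each, +1 to first 2
Round 3: Cedarfen=20 Hollowpine=25 Ironridge=28 Juniper=15 → close Ironridge (overflow 17)
  28÷3 = 9 each, +1 to first 1
Round 4: Cedarfen=30 Hollowpine=34 Juniper=24 → close Hollowpine (overflow 22)
  34÷2 = 17 each, +1 to first 0
Round 5: Cedarfen=47 Juniper=41 → close Cedarfen (overflow 36)
  47÷1 = 47 each, +1 to first 0

Closure order: Briarlake, Elkhorn, Ironridge, Hollowpine, Cedarfen
Last habitat: Juniper with 88 animals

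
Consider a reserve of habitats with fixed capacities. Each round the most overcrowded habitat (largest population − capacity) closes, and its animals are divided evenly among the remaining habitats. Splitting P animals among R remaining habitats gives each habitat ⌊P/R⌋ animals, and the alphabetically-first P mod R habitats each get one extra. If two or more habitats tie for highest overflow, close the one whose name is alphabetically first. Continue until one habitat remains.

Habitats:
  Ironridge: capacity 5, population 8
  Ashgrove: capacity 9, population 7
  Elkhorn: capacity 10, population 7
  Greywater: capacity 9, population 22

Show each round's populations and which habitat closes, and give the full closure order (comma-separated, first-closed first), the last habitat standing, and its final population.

Closure order: Greywater, Ironridge, Ashgrove
Last habitat: Elkhorn with 44 animals

Round 1: Ashgrove=7 Elkhorn=7 Greywater=22 Ironridge=8 → close Greywater (overflow 13)
  22÷3 = 7 each, +1 to first 1
Round 2: Ashgrove=15 Elkhorn=14 Ironridge=15 → close Ironridge (overflow 10)
  15÷2 = 7 each, +1 to first 1
Round 3: Ashgrove=23 Elkhorn=21 → close Ashgrove (overflow 14)
  23÷1 = 23 each, +1 to first 0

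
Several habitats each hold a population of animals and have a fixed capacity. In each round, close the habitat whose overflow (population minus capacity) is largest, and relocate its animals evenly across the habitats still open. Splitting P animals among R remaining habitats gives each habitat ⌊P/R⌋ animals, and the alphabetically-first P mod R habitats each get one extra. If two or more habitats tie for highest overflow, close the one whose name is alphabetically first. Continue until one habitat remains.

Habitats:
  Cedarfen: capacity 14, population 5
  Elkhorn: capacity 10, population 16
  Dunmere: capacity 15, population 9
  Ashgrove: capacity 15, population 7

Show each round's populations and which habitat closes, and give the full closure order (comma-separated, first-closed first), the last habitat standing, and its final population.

Closure order: Elkhorn, Dunmere, Ashgrove
Last habitat: Cedarfen with 37 animals

Round 1: Ashgrove=7 Cedarfen=5 Dunmere=9 Elkhorn=16 → close Elkhorn (overflow 6)
  16÷3 = 5 each, +1 to first 1
Round 2: Ashgrove=13 Cedarfen=10 Dunmere=14 → close Dunmere (overflow -1)
  14÷2 = 7 each, +1 to first 0
Round 3: Ashgrove=20 Cedarfen=17 → close Ashgrove (overflow 5)
  20÷1 = 20 each, +1 to first 0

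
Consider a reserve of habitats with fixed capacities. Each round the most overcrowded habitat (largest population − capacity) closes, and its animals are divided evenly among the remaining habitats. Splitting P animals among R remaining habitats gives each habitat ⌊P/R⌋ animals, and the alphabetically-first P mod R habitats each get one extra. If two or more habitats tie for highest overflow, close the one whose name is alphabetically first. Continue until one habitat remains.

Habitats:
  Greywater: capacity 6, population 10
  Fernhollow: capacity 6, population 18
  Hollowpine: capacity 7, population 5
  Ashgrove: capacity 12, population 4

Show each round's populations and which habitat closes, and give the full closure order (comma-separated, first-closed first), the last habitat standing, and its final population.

Closure order: Fernhollow, Greywater, Hollowpine
Last habitat: Ashgrove with 37 animals

Round 1: Ashgrove=4 Fernhollow=18 Greywater=10 Hollowpine=5 → close Fernhollow (overflow 12)
  18÷3 = 6 each, +1 to first 0
Round 2: Ashgrove=10 Greywater=16 Hollowpine=11 → close Greywater (overflow 10)
  16÷2 = 8 each, +1 to first 0
Round 3: Ashgrove=18 Hollowpine=19 → close Hollowpine (overflow 12)
  19÷1 = 19 each, +1 to first 0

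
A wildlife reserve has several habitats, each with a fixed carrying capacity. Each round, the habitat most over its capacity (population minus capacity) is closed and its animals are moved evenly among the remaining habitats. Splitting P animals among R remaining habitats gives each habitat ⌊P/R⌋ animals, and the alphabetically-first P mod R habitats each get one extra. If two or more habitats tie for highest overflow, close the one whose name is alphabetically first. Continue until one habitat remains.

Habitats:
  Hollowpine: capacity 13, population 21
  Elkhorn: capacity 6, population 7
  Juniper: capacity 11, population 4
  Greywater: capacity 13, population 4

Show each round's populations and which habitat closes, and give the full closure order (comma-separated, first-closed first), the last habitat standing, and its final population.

Closure order: Hollowpine, Elkhorn, Juniper
Last habitat: Greywater with 36 animals

Round 1: Elkhorn=7 Greywater=4 Hollowpine=21 Juniper=4 → close Hollowpine (overflow 8)
  21÷3 = 7 each, +1 to first 0
Round 2: Elkhorn=14 Greywater=11 Juniper=11 → close Elkhorn (overflow 8)
  14÷2 = 7 each, +1 to first 0
Round 3: Greywater=18 Juniper=18 → close Juniper (overflow 7)
  18÷1 = 18 each, +1 to first 0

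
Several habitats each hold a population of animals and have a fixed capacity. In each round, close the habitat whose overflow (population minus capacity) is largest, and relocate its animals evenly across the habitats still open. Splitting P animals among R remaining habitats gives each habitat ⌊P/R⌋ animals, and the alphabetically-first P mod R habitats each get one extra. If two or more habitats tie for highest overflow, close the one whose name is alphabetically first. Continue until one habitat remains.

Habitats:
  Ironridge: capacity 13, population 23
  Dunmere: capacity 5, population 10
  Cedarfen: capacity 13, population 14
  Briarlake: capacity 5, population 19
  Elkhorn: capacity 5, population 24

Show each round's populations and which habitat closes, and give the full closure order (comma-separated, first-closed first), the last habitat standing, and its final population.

Round 1: Briarlake=19 Cedarfen=14 Dunmere=10 Elkhorn=24 Ironridge=23 → close Elkhorn (overflow 19)
  24÷4 = 6 each, +1 to first 0
Round 2: Briarlake=25 Cedarfen=20 Dunmere=16 Ironridge=29 → close Briarlake (overflow 20)
  25÷3 = 8 each, +1 to first 1
Round 3: Cedarfen=29 Dunmere=24 Ironridge=37 → close Ironridge (overflow 24)
  37÷2 = 18 each, +1 to first 1
Round 4: Cedarfen=48 Dunmere=42 → close Dunmere (overflow 37)
  42÷1 = 42 each, +1 to first 0

Closure order: Elkhorn, Briarlake, Ironridge, Dunmere
Last habitat: Cedarfen with 90 animals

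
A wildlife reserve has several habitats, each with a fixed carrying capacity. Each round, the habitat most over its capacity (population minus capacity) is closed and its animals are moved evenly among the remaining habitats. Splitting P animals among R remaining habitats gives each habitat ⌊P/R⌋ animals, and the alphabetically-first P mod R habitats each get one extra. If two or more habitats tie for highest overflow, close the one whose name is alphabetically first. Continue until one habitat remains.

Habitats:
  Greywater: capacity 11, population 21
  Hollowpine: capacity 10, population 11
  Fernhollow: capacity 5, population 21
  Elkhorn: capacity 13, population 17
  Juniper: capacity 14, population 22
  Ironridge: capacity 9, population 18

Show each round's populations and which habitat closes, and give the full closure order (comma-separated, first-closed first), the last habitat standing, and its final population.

Closure order: Fernhollow, Greywater, Ironridge, Juniper, Elkhorn
Last habitat: Hollowpine with 110 animals

Round 1: Elkhorn=17 Fernhollow=21 Greywater=21 Hollowpine=11 Ironridge=18 Juniper=22 → close Fernhollow (overflow 16)
  21÷5 = 4 each, +1 to first 1
Round 2: Elkhorn=22 Greywater=25 Hollowpine=15 Ironridge=22 Juniper=26 → close Greywater (overflow 14)
  25÷4 = 6 each, +1 to first 1
Round 3: Elkhorn=29 Hollowpine=21 Ironridge=28 Juniper=32 → close Ironridge (overflow 19)
  28÷3 = 9 each, +1 to first 1
Round 4: Elkhorn=39 Hollowpine=30 Juniper=41 → close Juniper (overflow 27)
  41÷2 = 20 each, +1 to first 1
Round 5: Elkhorn=60 Hollowpine=50 → close Elkhorn (overflow 47)
  60÷1 = 60 each, +1 to first 0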